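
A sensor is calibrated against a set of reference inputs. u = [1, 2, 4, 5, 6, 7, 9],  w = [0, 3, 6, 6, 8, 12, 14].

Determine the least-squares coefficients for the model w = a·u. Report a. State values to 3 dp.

a = 1.500

XᵀX·[a]ᵀ = Xᵀw reads: 212·a = 318.
Hence a = 318 / 212 ≈ 1.5.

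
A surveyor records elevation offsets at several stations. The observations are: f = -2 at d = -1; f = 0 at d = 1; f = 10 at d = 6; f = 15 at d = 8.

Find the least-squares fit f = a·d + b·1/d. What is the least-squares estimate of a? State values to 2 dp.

a = 1.82

Entries of AᵀA: Σd·d = 102, Σd·1/d = 4, Σ1/d·1/d = 1177/576.
Moment sums: Σd·f = 182, Σ1/d·f = 133/24.
AᵀA·[a, b]ᵀ = Aᵀf becomes [[102, 4]; [4, 1177/576]]·[a, b]ᵀ = [182, 133/24]ᵀ.
det = 102·(1177/576) − 4² = 18473/96.
a = (182·(1177/576) − 4·(133/24))/(18473/96) = 14389/7917; b = (102·(133/24) − 4·182)/(18473/96) = -2232/2639.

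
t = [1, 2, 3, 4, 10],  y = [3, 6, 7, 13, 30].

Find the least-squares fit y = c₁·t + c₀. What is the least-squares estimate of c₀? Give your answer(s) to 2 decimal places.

c₀ = -0.36

Forming XᵀX = [[130, 20]; [20, 5]] and Xᵀy = [388, 59]ᵀ gives XᵀX·[c₁, c₀]ᵀ = Xᵀy.
Eliminating c₀: 5·(row 1) − 20·(row 2) gives 250·c₁ = 5·388 − 20·59 = 760, so c₁ = 76/25.
Then c₀ = (59 − 20·(76/25))/5 = -9/25.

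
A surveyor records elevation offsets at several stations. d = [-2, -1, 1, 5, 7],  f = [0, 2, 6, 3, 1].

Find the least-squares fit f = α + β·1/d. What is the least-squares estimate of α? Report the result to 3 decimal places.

Sums needed: Σ1 = 5, Σ1/d = -11/70, Σ1/d·1/d = 11321/4900.
Moment sums: Σf = 12, Σ1/d·f = 166/35.
So XᵀX·[α, β]ᵀ = Xᵀf: [[5, -11/70]; [-11/70, 11321/4900]]·[α, β]ᵀ = [12, 166/35]ᵀ.
Δ = 5·(11321/4900) − (-11/70)² = 14121/1225.
α = (12·(11321/4900) − (-11/70)·(166/35))/(14121/1225) = 34876/14121; β = (5·(166/35) − (-11/70)·12)/(14121/1225) = 31360/14121.

α = 2.470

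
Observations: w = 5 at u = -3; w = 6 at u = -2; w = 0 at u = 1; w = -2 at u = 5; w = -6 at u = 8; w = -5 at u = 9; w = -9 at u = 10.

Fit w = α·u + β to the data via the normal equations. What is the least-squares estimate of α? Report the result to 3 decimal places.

α = -1.023

Normal-equation sums: Σu·u = 284, Σu = 28, Σ1 = 7.
And Σu·w = -220, Σw = -11.
Normal equations: [[284, 28]; [28, 7]]·[α, β]ᵀ = [-220, -11]ᵀ.
Determinant 284·7 − 28² = 1204.
α = ((-220)·7 − 28·(-11))/1204 = -44/43; β = (284·(-11) − 28·(-220))/1204 = 759/301.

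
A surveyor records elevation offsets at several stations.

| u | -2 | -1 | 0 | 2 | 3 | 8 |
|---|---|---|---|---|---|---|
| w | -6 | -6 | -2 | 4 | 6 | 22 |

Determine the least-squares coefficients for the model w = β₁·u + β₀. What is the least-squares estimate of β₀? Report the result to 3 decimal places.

Compute the Gram sums: Σu·u = 82, Σu = 10, Σ1 = 6.
For Xᵀw: Σu·w = 220, Σw = 18.
Determinant 82·6 − 10² = 392.
β₁ = (220·6 − 10·18)/392 = 285/98; β₀ = (82·18 − 10·220)/392 = -181/98.

β₀ = -1.847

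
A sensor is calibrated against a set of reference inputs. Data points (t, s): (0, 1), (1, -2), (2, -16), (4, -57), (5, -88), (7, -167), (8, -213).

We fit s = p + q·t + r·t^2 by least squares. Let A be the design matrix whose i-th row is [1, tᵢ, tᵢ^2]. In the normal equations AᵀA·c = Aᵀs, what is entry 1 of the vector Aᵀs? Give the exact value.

Entry 1 ↔ basis 1, so (Aᵀs)_{1} = Σᵢ sᵢ = (1)·(1) + (1)·(-2) + (1)·(-16) + (1)·(-57) + (1)·(-88) + (1)·(-167) + (1)·(-213) = -542.

-542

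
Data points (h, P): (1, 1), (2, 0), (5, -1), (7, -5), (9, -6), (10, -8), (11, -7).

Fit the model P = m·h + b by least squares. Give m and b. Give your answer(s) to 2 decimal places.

Normal-equation sums: Σh·h = 381, Σh = 45, Σ1 = 7.
For AᵀP: Σh·P = -250, ΣP = -26.
Δ = 381·7 − 45² = 642.
m = ((-250)·7 − 45·(-26))/642 = -290/321; b = (381·(-26) − 45·(-250))/642 = 224/107.

m = -0.90, b = 2.09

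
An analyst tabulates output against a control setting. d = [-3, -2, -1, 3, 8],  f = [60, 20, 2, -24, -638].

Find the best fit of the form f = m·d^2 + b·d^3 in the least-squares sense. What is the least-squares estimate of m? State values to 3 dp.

With design matrix X, XᵀX = [[4275, 32735]; [32735, 263667]] and Xᵀf = [-40426, -329086]ᵀ.
Determinant 4275·263667 − 32735² = 55596200.
m = ((-40426)·263667 − 32735·(-329086))/55596200 = 28407017/13899050; b = (4275·(-329086) − 32735·(-40426))/55596200 = -4174877/2779810.

m = 2.044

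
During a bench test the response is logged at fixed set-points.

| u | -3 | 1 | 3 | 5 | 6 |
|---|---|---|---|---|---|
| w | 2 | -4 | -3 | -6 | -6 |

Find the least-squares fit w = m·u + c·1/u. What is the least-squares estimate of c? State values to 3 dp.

c = -2.613

With design matrix X, XᵀX = [[80, 5]; [5, 129/100]] and Xᵀw = [-85, -118/15]ᵀ.
det = 80·(129/100) − 5² = 391/5.
m = ((-85)·(129/100) − 5·(-118/15))/(391/5) = -4219/4692; c = (80·(-118/15) − 5·(-85))/(391/5) = -3065/1173.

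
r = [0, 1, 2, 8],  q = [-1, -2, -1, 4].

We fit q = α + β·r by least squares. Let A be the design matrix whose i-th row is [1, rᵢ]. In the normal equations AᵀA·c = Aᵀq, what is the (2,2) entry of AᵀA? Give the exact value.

69

Row 2 ↔ basis r, column 2 ↔ basis r, so (AᵀA)_{2,2} = Σᵢ (r)·(r) = (0)·(0) + (1)·(1) + (2)·(2) + (8)·(8) = 69.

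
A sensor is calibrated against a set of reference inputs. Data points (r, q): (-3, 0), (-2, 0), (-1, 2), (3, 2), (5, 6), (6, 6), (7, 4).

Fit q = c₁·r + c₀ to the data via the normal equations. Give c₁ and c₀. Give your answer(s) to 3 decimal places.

The normal system AᵀA·[c₁, c₀]ᵀ = Aᵀq is [[133, 15]; [15, 7]]·[c₁, c₀]ᵀ = [98, 20]ᵀ.
Eliminating c₀: 7·(row 1) − 15·(row 2) gives 706·c₁ = 7·98 − 15·20 = 386, so c₁ = 193/353.
Then c₀ = (20 − 15·(193/353))/7 = 595/353.

c₁ = 0.547, c₀ = 1.686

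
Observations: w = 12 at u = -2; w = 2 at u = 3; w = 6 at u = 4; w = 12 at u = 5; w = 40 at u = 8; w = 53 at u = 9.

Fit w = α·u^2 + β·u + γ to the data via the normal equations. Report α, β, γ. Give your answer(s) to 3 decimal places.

α = 0.946, β = -2.877, γ = 2.413

Forming AᵀA = [[11635, 1449, 199]; [1449, 199, 27]; [199, 27, 6]] and Aᵀw = [7315, 863, 125]ᵀ gives AᵀA·[α, β, γ]ᵀ = Aᵀw.
Row-reducing yields α = 237851/251512, β = -723499/251512, γ = 303427/125756.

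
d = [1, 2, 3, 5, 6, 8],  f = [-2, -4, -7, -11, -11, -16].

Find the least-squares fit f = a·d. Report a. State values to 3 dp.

Forming XᵀX = [[139]] and Xᵀf = [-280]ᵀ gives XᵀX·[a]ᵀ = Xᵀf.
a = (-280)/139 = -2.01439.

a = -2.014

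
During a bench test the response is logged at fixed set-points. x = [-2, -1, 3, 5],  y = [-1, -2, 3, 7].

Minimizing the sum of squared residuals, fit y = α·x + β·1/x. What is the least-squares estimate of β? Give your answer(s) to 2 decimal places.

β = -0.02

Normal-equation sums: Σx·x = 39, Σx·1/x = 4, Σ1/x·1/x = 1261/900.
And Σx·y = 48, Σ1/x·y = 49/10.
Normal equations: [[39, 4]; [4, 1261/900]]·[α, β]ᵀ = [48, 49/10]ᵀ.
det = 39·(1261/900) − 4² = 11593/300.
α = (48·(1261/900) − 4·(49/10))/(11593/300) = 14296/11593; β = (39·(49/10) − 4·48)/(11593/300) = -270/11593.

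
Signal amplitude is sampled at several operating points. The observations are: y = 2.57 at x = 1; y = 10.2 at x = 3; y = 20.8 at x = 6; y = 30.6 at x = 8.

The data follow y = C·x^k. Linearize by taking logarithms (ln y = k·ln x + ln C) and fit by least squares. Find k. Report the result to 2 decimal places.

Taking logs, ln y = k·ln x + ln C, so regress ln y on ln x.
Σln x = 4.9698, Σ(ln x)² = 8.7414, Σln y = 9.7222, Σln x·ln y = 15.1031.
Normal system: [[8.7414, 4.9698]; [4.9698, 4]]·[k, ln C]ᵀ = [15.1031, 9.7222]ᵀ.
Δ = 8.7414·4 − (4.9698)² = 10.2667; k = (15.1031·4 − 4.9698·9.7222)/10.2667 = 1.17804, ln C = (8.7414·9.7222 − 4.9698·15.1031)/10.2667 = 0.96690.

k = 1.18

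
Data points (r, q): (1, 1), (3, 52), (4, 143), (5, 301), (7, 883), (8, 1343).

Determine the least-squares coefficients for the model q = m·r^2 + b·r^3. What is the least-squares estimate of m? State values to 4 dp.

m = -3.0071

Normal-equation sums: Σr^2·r^2 = 7460, Σr^2·r^3 = 53968, Σr^3·r^3 = 400244.
Right-hand side: Σr^2·q = 139501, Σr^3·q = 1038667.
Eliminating b: 400244·(row 1) − 53968·(row 2) gives 73275216·m = 400244·139501 − 53968·1038667 = -220342412, so m = -55085603/18318804.
Then b = (1038667 − 53968·(-55085603/18318804))/400244 = 54966463/18318804.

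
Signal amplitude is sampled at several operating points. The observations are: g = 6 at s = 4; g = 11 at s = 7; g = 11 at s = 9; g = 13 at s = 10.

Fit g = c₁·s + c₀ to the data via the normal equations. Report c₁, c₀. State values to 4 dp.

c₁ = 1.0714, c₀ = 2.2143

The normal system AᵀA·[c₁, c₀]ᵀ = Aᵀg is [[246, 30]; [30, 4]]·[c₁, c₀]ᵀ = [330, 41]ᵀ.
Δ = 246·4 − 30² = 84.
c₁ = (330·4 − 30·41)/84 = 15/14; c₀ = (246·41 − 30·330)/84 = 31/14.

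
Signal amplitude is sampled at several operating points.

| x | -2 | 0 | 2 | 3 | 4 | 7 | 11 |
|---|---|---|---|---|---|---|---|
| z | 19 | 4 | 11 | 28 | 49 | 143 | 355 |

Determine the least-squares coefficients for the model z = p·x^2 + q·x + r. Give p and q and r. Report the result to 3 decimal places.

Setting ∂/∂p … = 0 gives: 17411·p + 1765·q + 203·r = 51118;  1765·p + 203·q + 25·r = 5170;  203·p + 25·q + 7·r = 609.
(Σx^2·x^2 = 17411, Σx^2·x = 1765, Σx^2 = 203, Σx·x = 203, Σx = 25, Σ1 = 7, Σx^2·z = 51118, Σx·z = 5170, Σz = 609.)
Solving the 3×3 system (Gaussian elimination) gives p = 1207043/400476, q = -491575/400476, r = 265465/66746.

p = 3.014, q = -1.227, r = 3.977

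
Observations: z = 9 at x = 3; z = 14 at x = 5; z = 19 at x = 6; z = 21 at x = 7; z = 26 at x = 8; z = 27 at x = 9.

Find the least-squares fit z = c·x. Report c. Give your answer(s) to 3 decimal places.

c = 3.064

The normal equations are: 264·c = 809.
(Σx·x = 264, Σx·z = 809.)
Hence c = 809 / 264 ≈ 3.06439.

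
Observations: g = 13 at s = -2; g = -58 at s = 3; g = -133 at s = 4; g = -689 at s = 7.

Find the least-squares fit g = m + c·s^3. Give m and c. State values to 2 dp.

m = -3.98, c = -2.00

Sums needed: Σ1 = 4, Σs^3 = 426, Σs^3·s^3 = 122538.
Right-hand side: Σg = -867, Σs^3·g = -246509.
So MᵀM·[m, c]ᵀ = Mᵀg: [[4, 426]; [426, 122538]]·[m, c]ᵀ = [-867, -246509]ᵀ.
Eliminating c: 122538·(row 1) − 426·(row 2) gives 308676·m = 122538·(-867) − 426·(-246509) = -1227612, so m = -102301/25723.
Then c = ((-246509) − 426·(-102301/25723))/122538 = -308347/154338.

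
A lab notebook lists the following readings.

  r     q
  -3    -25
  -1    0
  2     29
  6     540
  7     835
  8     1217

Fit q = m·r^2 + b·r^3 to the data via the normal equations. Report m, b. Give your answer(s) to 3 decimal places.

MᵀM·[m, b]ᵀ = Mᵀq reads: 7891·m + 57139·b = 138134;  57139·m + 427243·b = 1027056.
(Σr^2·r^2 = 7891, Σr^2·r^3 = 57139, Σr^3·r^3 = 427243, Σr^2·q = 138134, Σr^3·q = 1027056.)
Determinant 7891·427243 − 57139² = 106509192.
m = (138134·427243 − 57139·1027056)/106509192 = 165915889/53254596; b = (7891·1027056 − 57139·138134)/106509192 = 105830135/53254596.

m = 3.116, b = 1.987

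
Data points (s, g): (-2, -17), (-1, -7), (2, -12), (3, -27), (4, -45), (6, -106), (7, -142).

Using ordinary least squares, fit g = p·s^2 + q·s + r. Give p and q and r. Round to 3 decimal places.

p = -3.034, q = 1.206, r = -2.555

AᵀA·[p, q, r]ᵀ = Aᵀg reads: 4067·p + 649·q + 119·r = -11860;  649·p + 119·q + 19·r = -1874;  119·p + 19·q + 7·r = -356.
Solving the 3×3 system (Gaussian elimination) gives p = -55831/18403, q = 3170/2629, r = -47027/18403.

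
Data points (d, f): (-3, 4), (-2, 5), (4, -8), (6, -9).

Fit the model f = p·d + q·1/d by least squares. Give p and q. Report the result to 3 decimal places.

p = -1.455, q = -3.348

From the data, Σd·d = 65, Σd·1/d = 4, Σ1/d·1/d = 65/144.
Moment sums: Σd·f = -108, Σ1/d·f = -22/3.
So XᵀX·[p, q]ᵀ = Xᵀf: [[65, 4]; [4, 65/144]]·[p, q]ᵀ = [-108, -22/3]ᵀ.
Eliminating q: (65/144)·(row 1) − 4·(row 2) gives (1921/144)·p = (65/144)·(-108) − 4·(-22/3) = -233/12, so p = -2796/1921.
Then q = ((-22/3) − 4·(-2796/1921))/(65/144) = -6432/1921.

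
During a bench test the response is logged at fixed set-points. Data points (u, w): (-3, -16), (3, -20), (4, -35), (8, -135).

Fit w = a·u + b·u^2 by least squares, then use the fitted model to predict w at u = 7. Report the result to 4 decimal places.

ŵ = -103.8939

With design matrix X, XᵀX = [[98, 576]; [576, 4514]] and Xᵀw = [-1232, -9524]ᵀ.
Eliminating b: 4514·(row 1) − 576·(row 2) gives 110596·a = 4514·(-1232) − 576·(-9524) = -75424, so a = -18856/27649.
Then b = ((-9524) − 576·(-18856/27649))/4514 = -55930/27649.
At u = 7: ŵ = (-18856/27649)·(7) + (-55930/27649)·(49) = -2872562/27649.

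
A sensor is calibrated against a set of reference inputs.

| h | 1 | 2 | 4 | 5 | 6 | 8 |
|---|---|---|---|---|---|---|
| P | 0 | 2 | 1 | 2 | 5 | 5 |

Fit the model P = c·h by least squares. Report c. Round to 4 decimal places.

From the data, Σh·h = 146.
And Σh·P = 88.
Hence c = 88 / 146 ≈ 0.60274.

c = 0.6027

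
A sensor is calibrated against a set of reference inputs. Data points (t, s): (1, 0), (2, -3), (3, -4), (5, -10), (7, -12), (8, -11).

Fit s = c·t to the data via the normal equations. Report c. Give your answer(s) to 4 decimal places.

c = -1.5789

The normal equations are: 152·c = -240.
(Σt·t = 152, Σt·s = -240.)
Hence c = -240 / 152 ≈ -1.57895.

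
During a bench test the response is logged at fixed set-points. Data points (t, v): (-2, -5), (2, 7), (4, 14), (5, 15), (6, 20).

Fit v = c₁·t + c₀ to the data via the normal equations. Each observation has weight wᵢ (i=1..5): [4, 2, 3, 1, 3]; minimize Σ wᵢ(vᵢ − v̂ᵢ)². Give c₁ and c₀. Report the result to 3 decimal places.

c₁ = 3.100, c₀ = 1.147

Compute the Gram sums: Σwᵢ·t·t = 205, Σwᵢ·t = 31, Σwᵢ·1 = 13.
And Σwᵢ·t·v = 671, Σwᵢ·v = 111.
Eliminating c₀: 13·(row 1) − 31·(row 2) gives 1704·c₁ = 13·671 − 31·111 = 5282, so c₁ = 2641/852.
Then c₀ = (111 − 31·(2641/852))/13 = 977/852.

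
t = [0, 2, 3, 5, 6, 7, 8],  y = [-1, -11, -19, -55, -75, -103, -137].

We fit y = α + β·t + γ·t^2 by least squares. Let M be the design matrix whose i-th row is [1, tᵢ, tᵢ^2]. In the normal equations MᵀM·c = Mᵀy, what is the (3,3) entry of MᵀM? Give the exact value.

Row 3 ↔ basis t^2, column 3 ↔ basis t^2, so (MᵀM)_{3,3} = Σᵢ (t^2)·(t^2) = (0)·(0) + (4)·(4) + (9)·(9) + (25)·(25) + (36)·(36) + (49)·(49) + (64)·(64) = 8515.

8515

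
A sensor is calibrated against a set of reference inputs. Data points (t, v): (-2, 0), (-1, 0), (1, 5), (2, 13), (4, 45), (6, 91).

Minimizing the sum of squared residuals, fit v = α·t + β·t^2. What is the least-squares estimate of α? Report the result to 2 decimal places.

The normal system MᵀM·[α, β]ᵀ = Mᵀv is [[62, 280]; [280, 1586]]·[α, β]ᵀ = [757, 4053]ᵀ.
det = 62·1586 − 280² = 19932.
α = (757·1586 − 280·4053)/19932 = 32881/9966; β = (62·4053 − 280·757)/19932 = 19663/9966.

α = 3.30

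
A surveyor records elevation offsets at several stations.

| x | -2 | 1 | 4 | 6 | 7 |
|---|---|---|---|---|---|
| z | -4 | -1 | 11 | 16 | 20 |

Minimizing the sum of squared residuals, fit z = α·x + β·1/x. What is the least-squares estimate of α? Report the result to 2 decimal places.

The normal system AᵀA·[α, β]ᵀ = Aᵀz is [[106, 5]; [5, 9601/7056]]·[α, β]ᵀ = [287, 779/84]ᵀ.
Eliminating β: (9601/7056)·(row 1) − 5·(row 2) gives (420653/3528)·α = (9601/7056)·287 − 5·(779/84) = 346901/1008, so α = 2428307/841306.
Then β = ((779/84) − 5·(2428307/841306))/(9601/7056) = -1594572/420653.

α = 2.89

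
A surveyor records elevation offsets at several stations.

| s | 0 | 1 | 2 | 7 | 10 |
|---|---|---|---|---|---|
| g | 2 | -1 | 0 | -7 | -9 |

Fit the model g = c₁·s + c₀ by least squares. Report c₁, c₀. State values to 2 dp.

c₁ = -1.08, c₀ = 1.32

Compute the Gram sums: Σs·s = 154, Σs = 20, Σ1 = 5.
Right-hand side: Σs·g = -140, Σg = -15.
So AᵀA·[c₁, c₀]ᵀ = Aᵀg: [[154, 20]; [20, 5]]·[c₁, c₀]ᵀ = [-140, -15]ᵀ.
det = 154·5 − 20² = 370.
c₁ = ((-140)·5 − 20·(-15))/370 = -40/37; c₀ = (154·(-15) − 20·(-140))/370 = 49/37.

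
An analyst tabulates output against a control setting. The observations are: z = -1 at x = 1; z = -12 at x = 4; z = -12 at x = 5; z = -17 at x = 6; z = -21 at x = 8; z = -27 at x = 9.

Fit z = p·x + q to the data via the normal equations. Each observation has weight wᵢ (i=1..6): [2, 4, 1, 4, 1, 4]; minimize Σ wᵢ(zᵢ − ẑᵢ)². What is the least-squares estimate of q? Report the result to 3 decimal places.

q = 1.556

Forming AᵀWA = [[623, 91]; [91, 16]] and AᵀWz = [-1802, -259]ᵀ gives AᵀWA·[p, q]ᵀ = AᵀWz.
det = 623·16 − 91² = 1687.
p = ((-1802)·16 − 91·(-259))/1687 = -5263/1687; q = (623·(-259) − 91·(-1802))/1687 = 375/241.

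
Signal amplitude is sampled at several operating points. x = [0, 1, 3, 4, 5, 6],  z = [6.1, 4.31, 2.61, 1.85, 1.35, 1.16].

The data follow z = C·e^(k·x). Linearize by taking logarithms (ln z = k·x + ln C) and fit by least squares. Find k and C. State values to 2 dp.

Linearized form: ln z = k·x + ln C. From the 6 transformed points,
Σx = 19.0000, Σ(x)² = 87.0000, Σln z = 5.2923, Σx·ln z = 9.1908.
Equations: 87.0000·k + 19.0000·ln C = 9.1908;  19.0000·k + 6·ln C = 5.2923.
Solving (det = 161.0000): k = -0.28204, ln C = 1.77518, so C = exp(1.77518) = 5.90135.

k = -0.28, C = 5.90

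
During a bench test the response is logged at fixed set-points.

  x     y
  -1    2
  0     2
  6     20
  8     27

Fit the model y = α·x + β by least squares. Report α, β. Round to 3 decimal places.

α = 2.864, β = 3.443

The normal system AᵀA·[α, β]ᵀ = Aᵀy is [[101, 13]; [13, 4]]·[α, β]ᵀ = [334, 51]ᵀ.
Eliminating β: 4·(row 1) − 13·(row 2) gives 235·α = 4·334 − 13·51 = 673, so α = 673/235.
Then β = (51 − 13·(673/235))/4 = 809/235.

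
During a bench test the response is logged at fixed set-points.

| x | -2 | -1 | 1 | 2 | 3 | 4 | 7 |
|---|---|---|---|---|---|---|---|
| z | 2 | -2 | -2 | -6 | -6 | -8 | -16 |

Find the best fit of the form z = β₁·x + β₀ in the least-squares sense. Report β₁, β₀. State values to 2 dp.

β₁ = -1.82, β₀ = -1.79

Sums needed: Σx·x = 84, Σx = 14, Σ1 = 7.
For Mᵀz: Σx·z = -178, Σz = -38.
Normal equations: [[84, 14]; [14, 7]]·[β₁, β₀]ᵀ = [-178, -38]ᵀ.
det = 84·7 − 14² = 392.
β₁ = ((-178)·7 − 14·(-38))/392 = -51/28; β₀ = (84·(-38) − 14·(-178))/392 = -25/14.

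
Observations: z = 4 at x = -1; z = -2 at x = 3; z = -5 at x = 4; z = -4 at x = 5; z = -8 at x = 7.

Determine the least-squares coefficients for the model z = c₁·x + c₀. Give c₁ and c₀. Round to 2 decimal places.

c₁ = -1.48, c₀ = 2.32

Sums needed: Σx·x = 100, Σx = 18, Σ1 = 5.
Moment sums: Σx·z = -106, Σz = -15.
Δ = 100·5 − 18² = 176.
c₁ = ((-106)·5 − 18·(-15))/176 = -65/44; c₀ = (100·(-15) − 18·(-106))/176 = 51/22.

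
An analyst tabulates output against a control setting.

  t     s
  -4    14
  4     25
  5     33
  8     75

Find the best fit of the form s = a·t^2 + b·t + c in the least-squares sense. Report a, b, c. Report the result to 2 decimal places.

The normal equations are: 5233·a + 637·b + 121·c = 6249;  637·a + 121·b + 13·c = 809;  121·a + 13·b + 4·c = 147.
Solving the 3×3 system (Gaussian elimination) gives a = 4079/4296, b = 1815/1432, c = 2099/537.

a = 0.95, b = 1.27, c = 3.91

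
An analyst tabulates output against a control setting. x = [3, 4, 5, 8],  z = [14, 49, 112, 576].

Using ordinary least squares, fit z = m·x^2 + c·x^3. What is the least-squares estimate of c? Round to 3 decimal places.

c = 1.495

With design matrix M, MᵀM = [[5058, 37160]; [37160, 282594]] and Mᵀz = [40574, 312426]ᵀ.
Determinant 5058·282594 − 37160² = 48494852.
m = (40574·282594 − 37160·312426)/48494852 = -5135043/1731959; c = (5058·312426 − 37160·40574)/48494852 = 2590031/1731959.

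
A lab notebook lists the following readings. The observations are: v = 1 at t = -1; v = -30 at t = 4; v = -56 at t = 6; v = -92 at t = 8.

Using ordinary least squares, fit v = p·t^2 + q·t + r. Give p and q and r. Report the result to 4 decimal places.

Entries of MᵀM: Σt^2·t^2 = 5649, Σt^2·t = 791, Σt^2 = 117, Σt·t = 117, Σt = 17, Σ1 = 4.
Right-hand side: Σt^2·v = -8383, Σt·v = -1193, Σv = -177.
Normal equations: [[5649, 791, 117]; [791, 117, 17]; [117, 17, 4]]·[p, q, r]ᵀ = [-8383, -1193, -177]ᵀ.
Solving the 3×3 system (Gaussian elimination) gives p = -13987/13358, q = -39751/13358, r = -6515/6679.

p = -1.0471, q = -2.9758, r = -0.9754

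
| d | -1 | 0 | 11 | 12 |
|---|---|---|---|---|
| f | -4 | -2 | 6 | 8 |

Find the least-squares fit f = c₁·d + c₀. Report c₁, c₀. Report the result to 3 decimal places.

From the data, Σd·d = 266, Σd = 22, Σ1 = 4.
For Xᵀf: Σd·f = 166, Σf = 8.
Eliminating c₀: 4·(row 1) − 22·(row 2) gives 580·c₁ = 4·166 − 22·8 = 488, so c₁ = 122/145.
Then c₀ = (8 − 22·(122/145))/4 = -381/145.

c₁ = 0.841, c₀ = -2.628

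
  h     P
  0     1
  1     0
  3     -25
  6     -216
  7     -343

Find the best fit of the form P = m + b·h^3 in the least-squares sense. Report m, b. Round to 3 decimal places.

m = 1.306, b = -1.004

Compute the Gram sums: Σ1 = 5, Σh^3 = 587, Σh^3·h^3 = 165035.
For AᵀP: ΣP = -583, Σh^3·P = -164980.
Eliminating b: 165035·(row 1) − 587·(row 2) gives 480606·m = 165035·(-583) − 587·(-164980) = 627855, so m = 209285/160202.
Then b = ((-164980) − 587·(209285/160202))/165035 = -160893/160202.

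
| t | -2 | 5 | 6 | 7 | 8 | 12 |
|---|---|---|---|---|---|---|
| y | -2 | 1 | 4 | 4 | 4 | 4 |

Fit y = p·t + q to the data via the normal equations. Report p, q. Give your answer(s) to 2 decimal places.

Sums needed: Σt·t = 322, Σt = 36, Σ1 = 6.
Moment sums: Σt·y = 141, Σy = 15.
AᵀA·[p, q]ᵀ = Aᵀy becomes [[322, 36]; [36, 6]]·[p, q]ᵀ = [141, 15]ᵀ.
det = 322·6 − 36² = 636.
p = (141·6 − 36·15)/636 = 51/106; q = (322·15 − 36·141)/636 = -41/106.

p = 0.48, q = -0.39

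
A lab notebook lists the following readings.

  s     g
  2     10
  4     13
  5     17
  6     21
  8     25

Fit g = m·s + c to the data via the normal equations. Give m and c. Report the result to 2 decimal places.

Compute the Gram sums: Σs·s = 145, Σs = 25, Σ1 = 5.
Right-hand side: Σs·g = 483, Σg = 86.
Eliminating c: 5·(row 1) − 25·(row 2) gives 100·m = 5·483 − 25·86 = 265, so m = 53/20.
Then c = (86 − 25·(53/20))/5 = 79/20.

m = 2.65, c = 3.95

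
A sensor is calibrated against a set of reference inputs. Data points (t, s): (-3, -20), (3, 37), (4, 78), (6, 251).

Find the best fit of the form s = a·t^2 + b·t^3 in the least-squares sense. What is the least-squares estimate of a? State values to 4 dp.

a = 0.8584

Normal-equation sums: Σt^2·t^2 = 1714, Σt^2·t^3 = 8800, Σt^3·t^3 = 52210.
Right-hand side: Σt^2·s = 10437, Σt^3·s = 60747.
det = 1714·52210 − 8800² = 12047940.
a = (10437·52210 − 8800·60747)/12047940 = 114913/133866; b = (1714·60747 − 8800·10437)/12047940 = 681931/669330.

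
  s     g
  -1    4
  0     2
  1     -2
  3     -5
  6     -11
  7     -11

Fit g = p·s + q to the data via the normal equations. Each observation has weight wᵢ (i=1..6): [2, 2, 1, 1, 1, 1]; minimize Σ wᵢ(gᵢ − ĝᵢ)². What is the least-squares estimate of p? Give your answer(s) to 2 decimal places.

p = -1.98

Setting ∂/∂p … = 0 gives: 97·p + 15·q = -168;  15·p + 8·q = -17.
Eliminating q: 8·(row 1) − 15·(row 2) gives 551·p = 8·(-168) − 15·(-17) = -1089, so p = -1089/551.
Then q = ((-17) − 15·(-1089/551))/8 = 871/551.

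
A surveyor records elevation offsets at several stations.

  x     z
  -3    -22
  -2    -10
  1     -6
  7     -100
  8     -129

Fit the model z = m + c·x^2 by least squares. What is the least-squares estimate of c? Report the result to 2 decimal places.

MᵀM·[m, c]ᵀ = Mᵀz reads: 5·m + 127·c = -267;  127·m + 6595·c = -13400.
(Σ1 = 5, Σx^2 = 127, Σx^2·x^2 = 6595, Σz = -267, Σx^2·z = -13400.)
Eliminating c: 6595·(row 1) − 127·(row 2) gives 16846·m = 6595·(-267) − 127·(-13400) = -59065, so m = -59065/16846.
Then c = ((-13400) − 127·(-59065/16846))/6595 = -33091/16846.

c = -1.96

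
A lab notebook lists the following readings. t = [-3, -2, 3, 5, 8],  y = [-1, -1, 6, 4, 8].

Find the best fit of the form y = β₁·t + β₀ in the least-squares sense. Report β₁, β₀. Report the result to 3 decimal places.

Sums needed: Σt·t = 111, Σt = 11, Σ1 = 5.
Right-hand side: Σt·y = 107, Σy = 16.
MᵀM·[β₁, β₀]ᵀ = Mᵀy becomes [[111, 11]; [11, 5]]·[β₁, β₀]ᵀ = [107, 16]ᵀ.
Eliminating β₀: 5·(row 1) − 11·(row 2) gives 434·β₁ = 5·107 − 11·16 = 359, so β₁ = 359/434.
Then β₀ = (16 − 11·(359/434))/5 = 599/434.

β₁ = 0.827, β₀ = 1.380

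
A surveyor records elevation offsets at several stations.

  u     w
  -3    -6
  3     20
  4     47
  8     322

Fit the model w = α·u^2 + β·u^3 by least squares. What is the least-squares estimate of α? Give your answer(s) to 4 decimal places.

With design matrix X, XᵀX = [[4514, 33792]; [33792, 267698]] and Xᵀw = [21486, 168574]ᵀ.
Determinant 4514·267698 − 33792² = 66489508.
α = (21486·267698 − 33792·168574)/66489508 = 13826655/16622377; β = (4514·168574 − 33792·21486)/66489508 = 8722031/16622377.

α = 0.8318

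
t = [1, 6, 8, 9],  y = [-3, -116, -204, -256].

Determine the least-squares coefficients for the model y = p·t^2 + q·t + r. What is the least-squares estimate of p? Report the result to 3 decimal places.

p = -3.005

The normal system MᵀM·[p, q, r]ᵀ = Mᵀy is [[11954, 1458, 182]; [1458, 182, 24]; [182, 24, 4]]·[p, q, r]ᵀ = [-37971, -4635, -579]ᵀ.
Inverting the 3×3 Gram matrix, [p, q, r]ᵀ = [-16881/5618, -4527/2809, 4602/2809]ᵀ.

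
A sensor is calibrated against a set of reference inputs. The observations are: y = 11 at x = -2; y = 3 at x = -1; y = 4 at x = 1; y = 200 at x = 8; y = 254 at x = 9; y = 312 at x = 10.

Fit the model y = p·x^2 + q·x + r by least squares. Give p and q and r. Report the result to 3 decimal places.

p = 3.061, q = 0.575, r = 0.220

Compute the Gram sums: Σx^2·x^2 = 20675, Σx^2·x = 2233, Σx^2 = 251, Σx·x = 251, Σx = 25, Σ1 = 6.
For Mᵀy: Σx^2·y = 64625, Σx·y = 6985, Σy = 784.
Inverting the 3×3 Gram matrix, [p, q, r]ᵀ = [259081/84640, 48677/84640, 101/460]ᵀ.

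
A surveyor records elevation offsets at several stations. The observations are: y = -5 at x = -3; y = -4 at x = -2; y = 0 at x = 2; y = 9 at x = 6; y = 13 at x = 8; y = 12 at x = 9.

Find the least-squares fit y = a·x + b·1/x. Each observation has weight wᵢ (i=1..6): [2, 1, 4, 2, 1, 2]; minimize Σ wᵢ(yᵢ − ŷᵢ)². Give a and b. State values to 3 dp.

a = 1.513, b = -3.526

Normal-equation sums: Σwᵢ·x·x = 336, Σwᵢ·x·1/x = 12, Σwᵢ·1/x·1/x = 8129/5184.
And Σwᵢ·x·y = 466, Σwᵢ·1/x·y = 101/8.
So AᵀWA·[a, b]ᵀ = AᵀWy: [[336, 12]; [12, 8129/5184]]·[a, b]ᵀ = [466, 101/8]ᵀ.
Eliminating b: (8129/5184)·(row 1) − 12·(row 2) gives (41351/108)·a = (8129/5184)·466 − 12·(101/8) = 1501369/2592, so a = 1501369/992424.
Then b = ((101/8) − 12·(1501369/992424))/(8129/5184) = -145800/41351.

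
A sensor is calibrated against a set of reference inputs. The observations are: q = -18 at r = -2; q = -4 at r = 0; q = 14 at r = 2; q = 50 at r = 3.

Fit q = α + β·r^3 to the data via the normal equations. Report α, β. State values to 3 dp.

Sums needed: Σ1 = 4, Σr^3 = 27, Σr^3·r^3 = 857.
Moment sums: Σq = 42, Σr^3·q = 1606.
Determinant 4·857 − 27² = 2699.
α = (42·857 − 27·1606)/2699 = -7368/2699; β = (4·1606 − 27·42)/2699 = 5290/2699.

α = -2.730, β = 1.960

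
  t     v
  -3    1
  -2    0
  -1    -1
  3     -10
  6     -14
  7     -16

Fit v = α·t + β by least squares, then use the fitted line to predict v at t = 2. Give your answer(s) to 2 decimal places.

v̂ = -7.26

The normal equations are: 108·α + 10·β = -228;  10·α + 6·β = -40.
(Σt·t = 108, Σt = 10, Σ1 = 6, Σt·v = -228, Σv = -40.)
Δ = 108·6 − 10² = 548.
α = ((-228)·6 − 10·(-40))/548 = -242/137; β = (108·(-40) − 10·(-228))/548 = -510/137.
At t = 2: v̂ = (-242/137)·(2) + (-510/137)·(1) = -994/137.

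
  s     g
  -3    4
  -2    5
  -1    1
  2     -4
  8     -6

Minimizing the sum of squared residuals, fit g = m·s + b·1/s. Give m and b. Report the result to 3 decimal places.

m = -0.836, b = -2.093

The normal equations are: 82·m + 5·b = -79;  5·m + (937/576)·b = -91/12.
(Σs·s = 82, Σs·1/s = 5, Σ1/s·1/s = 937/576, Σs·g = -79, Σ1/s·g = -91/12.)
Eliminating b: (937/576)·(row 1) − 5·(row 2) gives (31217/288)·m = (937/576)·(-79) − 5·(-91/12) = -52183/576, so m = -52183/62434.
Then b = ((-91/12) − 5·(-52183/62434))/(937/576) = -65328/31217.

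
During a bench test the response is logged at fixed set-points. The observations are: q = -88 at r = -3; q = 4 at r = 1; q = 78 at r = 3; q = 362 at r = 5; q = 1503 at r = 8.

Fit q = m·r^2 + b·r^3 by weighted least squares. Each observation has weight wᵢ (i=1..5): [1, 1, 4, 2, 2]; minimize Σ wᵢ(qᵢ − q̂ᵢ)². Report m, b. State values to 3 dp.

m = -0.502, b = 2.999

The normal system MᵀWM·[m, b]ᵀ = MᵀWq is [[9848, 72516]; [72516, 559184]]·[m, b]ᵀ = [212504, 1640376]ᵀ.
Eliminating b: 559184·(row 1) − 72516·(row 2) gives 248273776·m = 559184·212504 − 72516·1640376 = -124669280, so m = -7791830/15517111.
Then b = (1640376 − 72516·(-7791830/15517111))/559184 = 46530174/15517111.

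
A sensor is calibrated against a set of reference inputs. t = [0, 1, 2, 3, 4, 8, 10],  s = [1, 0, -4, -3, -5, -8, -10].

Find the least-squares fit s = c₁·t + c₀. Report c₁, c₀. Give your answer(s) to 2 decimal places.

c₁ = -1.04, c₀ = 0.00

Sums needed: Σt·t = 194, Σt = 28, Σ1 = 7.
And Σt·s = -201, Σs = -29.
MᵀM·[c₁, c₀]ᵀ = Mᵀs becomes [[194, 28]; [28, 7]]·[c₁, c₀]ᵀ = [-201, -29]ᵀ.
det = 194·7 − 28² = 574.
c₁ = ((-201)·7 − 28·(-29))/574 = -85/82; c₀ = (194·(-29) − 28·(-201))/574 = 1/287.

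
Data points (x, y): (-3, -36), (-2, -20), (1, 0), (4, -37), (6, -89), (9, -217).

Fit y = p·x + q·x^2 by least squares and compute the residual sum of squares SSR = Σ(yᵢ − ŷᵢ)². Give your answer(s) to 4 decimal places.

The normal system AᵀA·[p, q]ᵀ = Aᵀy is [[147, 975]; [975, 8211]]·[p, q]ᵀ = [-2487, -21777]ᵀ.
det = 147·8211 − 975² = 256392.
p = ((-2487)·8211 − 975·(-21777))/256392 = 45101/14244; q = (147·(-21777) − 975·(-2487))/256392 = -43133/14244.
Residuals: 893/1187, -3691/2374, -164/1187, -1442/1187, 2411/2374, -257/1187; SSR = 13191/2374.

SSR = 5.5564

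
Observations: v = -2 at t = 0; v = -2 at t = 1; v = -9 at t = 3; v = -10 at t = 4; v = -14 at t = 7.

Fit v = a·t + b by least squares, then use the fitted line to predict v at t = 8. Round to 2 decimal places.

The normal equations are: 75·a + 15·b = -167;  15·a + 5·b = -37.
Eliminating b: 5·(row 1) − 15·(row 2) gives 150·a = 5·(-167) − 15·(-37) = -280, so a = -28/15.
Then b = ((-37) − 15·(-28/15))/5 = -9/5.
At t = 8: v̂ = (-28/15)·(8) + (-9/5)·(1) = -251/15.

v̂ = -16.73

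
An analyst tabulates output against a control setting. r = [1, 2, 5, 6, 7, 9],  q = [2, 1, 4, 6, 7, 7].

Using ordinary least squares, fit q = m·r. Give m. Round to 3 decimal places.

Entries of AᵀA: Σr·r = 196.
For Aᵀq: Σr·q = 172.
AᵀA·[m]ᵀ = Aᵀq becomes [[196]]·[m]ᵀ = [172]ᵀ.
Hence m = 172 / 196 ≈ 0.877551.

m = 0.878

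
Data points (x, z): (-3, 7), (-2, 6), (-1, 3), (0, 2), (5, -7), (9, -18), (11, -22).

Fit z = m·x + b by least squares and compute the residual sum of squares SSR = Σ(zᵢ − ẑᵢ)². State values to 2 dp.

The normal equations are: 241·m + 19·b = -475;  19·m + 7·b = -29.
Eliminating b: 7·(row 1) − 19·(row 2) gives 1326·m = 7·(-475) − 19·(-29) = -2774, so m = -1387/663.
Then b = ((-29) − 19·(-1387/663))/7 = 1018/663.
Residuals: -538/663, 62/221, -32/51, 308/663, 1276/663, -469/663, -347/663; SSR = 3862/663.

SSR = 5.83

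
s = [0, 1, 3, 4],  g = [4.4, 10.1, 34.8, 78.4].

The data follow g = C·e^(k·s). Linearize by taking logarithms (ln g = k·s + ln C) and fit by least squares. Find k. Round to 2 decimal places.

Let Y = ln g. Fitting Y = k·s + ln C by least squares:
XᵀX = [[26.0000, 8.0000]; [8.0000, 4]], rhs = [30.4087, 11.7056]ᵀ  (here Σs = 8.0000, Σ(s)² = 26.0000, Σln g = 11.7056, Σs·ln g = 30.4087).
Slope k = (n·Σs·ln g − Σs·Σln g)/(n·Σ(s)² − (Σs)²) = (4·30.4087 − 8.0000·11.7056)/40.0000 = 0.69975; ln C = (Σln g − k·Σs)/n = 1.52689.

k = 0.70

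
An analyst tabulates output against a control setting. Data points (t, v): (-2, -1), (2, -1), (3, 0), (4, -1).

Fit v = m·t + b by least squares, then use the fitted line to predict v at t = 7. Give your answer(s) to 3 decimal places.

v̂ = -0.434

Compute the Gram sums: Σt·t = 33, Σt = 7, Σ1 = 4.
For Mᵀv: Σt·v = -4, Σv = -3.
MᵀM·[m, b]ᵀ = Mᵀv becomes [[33, 7]; [7, 4]]·[m, b]ᵀ = [-4, -3]ᵀ.
Eliminating b: 4·(row 1) − 7·(row 2) gives 83·m = 4·(-4) − 7·(-3) = 5, so m = 5/83.
Then b = ((-3) − 7·(5/83))/4 = -71/83.
At t = 7: v̂ = (5/83)·(7) + (-71/83)·(1) = -36/83.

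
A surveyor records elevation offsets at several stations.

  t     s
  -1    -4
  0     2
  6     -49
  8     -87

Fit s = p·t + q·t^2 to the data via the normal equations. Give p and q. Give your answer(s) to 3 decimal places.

p = 0.976, q = -1.492

With design matrix A, AᵀA = [[101, 727]; [727, 5393]] and Aᵀs = [-986, -7336]ᵀ.
Determinant 101·5393 − 727² = 16164.
p = ((-986)·5393 − 727·(-7336))/16164 = 2629/2694; q = (101·(-7336) − 727·(-986))/16164 = -4019/2694.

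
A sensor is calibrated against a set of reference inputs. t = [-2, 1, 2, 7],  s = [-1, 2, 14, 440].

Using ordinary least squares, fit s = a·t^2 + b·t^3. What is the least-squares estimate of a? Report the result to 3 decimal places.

a = 1.667

Sums needed: Σt^2·t^2 = 2434, Σt^2·t^3 = 16808, Σt^3·t^3 = 117778.
For Xᵀs: Σt^2·s = 21614, Σt^3·s = 151042.
Normal equations: [[2434, 16808]; [16808, 117778]]·[a, b]ᵀ = [21614, 151042]ᵀ.
Eliminating b: 117778·(row 1) − 16808·(row 2) gives 4162788·a = 117778·21614 − 16808·151042 = 6939756, so a = 192771/115633.
Then b = (151042 − 16808·(192771/115633))/117778 = 120781/115633.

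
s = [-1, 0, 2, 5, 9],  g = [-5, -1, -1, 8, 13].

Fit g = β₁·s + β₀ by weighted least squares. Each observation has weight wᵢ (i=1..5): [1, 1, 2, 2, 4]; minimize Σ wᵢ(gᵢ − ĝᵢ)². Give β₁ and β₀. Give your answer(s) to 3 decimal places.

Compute the Gram sums: Σwᵢ·s·s = 383, Σwᵢ·s = 49, Σwᵢ·1 = 10.
Moment sums: Σwᵢ·s·g = 549, Σwᵢ·g = 60.
MᵀWM·[β₁, β₀]ᵀ = MᵀWg becomes [[383, 49]; [49, 10]]·[β₁, β₀]ᵀ = [549, 60]ᵀ.
Δ = 383·10 − 49² = 1429.
β₁ = (549·10 − 49·60)/1429 = 2550/1429; β₀ = (383·60 − 49·549)/1429 = -3921/1429.

β₁ = 1.784, β₀ = -2.744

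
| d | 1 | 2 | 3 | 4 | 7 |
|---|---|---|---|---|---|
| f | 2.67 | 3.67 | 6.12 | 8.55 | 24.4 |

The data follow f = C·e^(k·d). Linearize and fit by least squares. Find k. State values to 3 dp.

k = 0.372

Linearized form: ln f = k·d + ln C. From the 5 transformed points,
Sums: Σd = 17.0000, Σ(d)² = 79.0000, Σln f = 9.4343, Σd·ln f = 39.9630.
Normal system: [[79.0000, 17.0000]; [17.0000, 5]]·[k, ln C]ᵀ = [39.9630, 9.4343]ᵀ.
Δ = 79.0000·5 − (17.0000)² = 106.0000; k = (39.9630·5 − 17.0000·9.4343)/106.0000 = 0.37199, ln C = (79.0000·9.4343 − 17.0000·39.9630)/106.0000 = 0.62211.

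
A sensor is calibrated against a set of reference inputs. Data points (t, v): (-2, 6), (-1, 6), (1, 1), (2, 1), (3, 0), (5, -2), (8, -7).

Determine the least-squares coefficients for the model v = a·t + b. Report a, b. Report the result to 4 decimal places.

AᵀA·[a, b]ᵀ = Aᵀv reads: 108·a + 16·b = -81;  16·a + 7·b = 5.
Determinant 108·7 − 16² = 500.
a = ((-81)·7 − 16·5)/500 = -647/500; b = (108·5 − 16·(-81))/500 = 459/125.

a = -1.2940, b = 3.6720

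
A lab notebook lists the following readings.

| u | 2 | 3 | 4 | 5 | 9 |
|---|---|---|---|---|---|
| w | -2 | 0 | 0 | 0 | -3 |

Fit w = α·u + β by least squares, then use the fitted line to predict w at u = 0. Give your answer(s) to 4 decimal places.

ŵ = 0.2603

Entries of MᵀM: Σu·u = 135, Σu = 23, Σ1 = 5.
Right-hand side: Σu·w = -31, Σw = -5.
Determinant 135·5 − 23² = 146.
α = ((-31)·5 − 23·(-5))/146 = -20/73; β = (135·(-5) − 23·(-31))/146 = 19/73.
At u = 0: ŵ = (-20/73)·(0) + (19/73)·(1) = 19/73.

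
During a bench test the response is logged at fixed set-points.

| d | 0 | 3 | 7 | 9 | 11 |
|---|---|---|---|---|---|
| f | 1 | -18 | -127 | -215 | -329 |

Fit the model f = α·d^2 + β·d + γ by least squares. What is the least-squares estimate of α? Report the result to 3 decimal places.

α = -2.946

Entries of MᵀM: Σd^2·d^2 = 23684, Σd^2·d = 2430, Σd^2 = 260, Σd·d = 260, Σd = 30, Σ1 = 5.
Moment sums: Σd^2·f = -63609, Σd·f = -6497, Σf = -688.
Solving the 3×3 system (Gaussian elimination) gives α = -16561/5622, β = 22699/9370, γ = 14671/14055.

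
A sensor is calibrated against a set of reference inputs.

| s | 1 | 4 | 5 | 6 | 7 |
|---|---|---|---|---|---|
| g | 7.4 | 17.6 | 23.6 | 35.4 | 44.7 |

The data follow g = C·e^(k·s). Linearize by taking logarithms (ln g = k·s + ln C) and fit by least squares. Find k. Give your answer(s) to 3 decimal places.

Linearized form: ln g = k·s + ln C. From the 5 transformed points,
XᵀX = [[127.0000, 23.0000]; [23.0000, 5]], rhs = [77.2794, 15.3973]ᵀ  (here Σs = 23.0000, Σ(s)² = 127.0000, Σln g = 15.3973, Σs·ln g = 77.2794).
Slope k = (n·Σs·ln g − Σs·Σln g)/(n·Σ(s)² − (Σs)²) = (5·77.2794 − 23.0000·15.3973)/106.0000 = 0.30433; ln C = (Σln g − k·Σs)/n = 1.67955.

k = 0.304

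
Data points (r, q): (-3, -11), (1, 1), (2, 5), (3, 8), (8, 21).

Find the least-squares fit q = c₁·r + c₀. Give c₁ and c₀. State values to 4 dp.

c₁ = 2.9172, c₀ = -1.6178

Entries of XᵀX: Σr·r = 87, Σr = 11, Σ1 = 5.
Moment sums: Σr·q = 236, Σq = 24.
XᵀX·[c₁, c₀]ᵀ = Xᵀq becomes [[87, 11]; [11, 5]]·[c₁, c₀]ᵀ = [236, 24]ᵀ.
Determinant 87·5 − 11² = 314.
c₁ = (236·5 − 11·24)/314 = 458/157; c₀ = (87·24 − 11·236)/314 = -254/157.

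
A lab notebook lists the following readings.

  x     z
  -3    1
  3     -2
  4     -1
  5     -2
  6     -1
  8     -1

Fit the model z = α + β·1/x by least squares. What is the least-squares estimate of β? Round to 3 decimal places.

β = -4.341

With design matrix A, AᵀA = [[6, 89/120]; [89/120, 589/1600]] and Aᵀz = [-6, -233/120]ᵀ.
Determinant 6·(589/1600) − (89/120)² = 4777/2880.
α = ((-6)·(589/1600) − (89/120)·(-233/120))/(4777/2880) = -11069/23885; β = (6·(-233/120) − (89/120)·(-6))/(4777/2880) = -20736/4777.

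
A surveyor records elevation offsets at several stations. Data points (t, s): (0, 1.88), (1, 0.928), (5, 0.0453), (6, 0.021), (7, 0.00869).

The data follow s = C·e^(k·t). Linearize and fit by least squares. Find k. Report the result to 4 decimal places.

Let Y = ln s. Fitting Y = k·t + ln C by least squares:
Sums: Σt = 19.0000, Σ(t)² = 111.0000, Σln s = -11.1467, Σt·ln s = -71.9454.
Normal system: [[111.0000, 19.0000]; [19.0000, 5]]·[k, ln C]ᵀ = [-71.9454, -11.1467]ᵀ.
Slope k = (n·Σt·ln s − Σt·Σln s)/(n·Σ(t)² − (Σt)²) = (5·-71.9454 − 19.0000·-11.1467)/194.0000 = -0.76258; ln C = (Σln s − k·Σt)/n = 0.66844.

k = -0.7626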